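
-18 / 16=-9 / 8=-1.12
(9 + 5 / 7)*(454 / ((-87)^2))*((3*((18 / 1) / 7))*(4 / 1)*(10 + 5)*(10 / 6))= 18523200 / 41209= 449.49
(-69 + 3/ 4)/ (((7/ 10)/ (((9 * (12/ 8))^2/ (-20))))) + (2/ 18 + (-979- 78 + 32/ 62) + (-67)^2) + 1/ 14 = 270055679/ 62496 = 4321.17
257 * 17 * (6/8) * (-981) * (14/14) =-12857967/4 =-3214491.75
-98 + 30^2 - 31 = 771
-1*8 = -8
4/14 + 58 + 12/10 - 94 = -34.51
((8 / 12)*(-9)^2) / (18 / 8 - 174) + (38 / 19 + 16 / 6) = 2990 / 687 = 4.35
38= 38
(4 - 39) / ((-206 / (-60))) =-1050 / 103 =-10.19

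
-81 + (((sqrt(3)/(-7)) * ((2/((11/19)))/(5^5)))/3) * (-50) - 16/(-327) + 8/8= -26144/327 + 76 * sqrt(3)/28875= -79.95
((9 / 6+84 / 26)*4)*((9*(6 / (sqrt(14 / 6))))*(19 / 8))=63099*sqrt(21) / 182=1588.77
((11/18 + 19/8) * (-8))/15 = -43/27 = -1.59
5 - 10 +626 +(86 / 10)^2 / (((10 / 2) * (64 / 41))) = 5043809 / 8000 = 630.48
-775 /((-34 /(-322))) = -124775 /17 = -7339.71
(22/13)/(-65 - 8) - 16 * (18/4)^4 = -6226411/949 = -6561.02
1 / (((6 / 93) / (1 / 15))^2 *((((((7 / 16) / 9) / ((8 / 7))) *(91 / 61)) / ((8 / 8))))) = 1875872 / 111475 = 16.83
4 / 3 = 1.33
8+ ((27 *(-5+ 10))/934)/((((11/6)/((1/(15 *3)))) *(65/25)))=534293/66781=8.00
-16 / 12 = -4 / 3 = -1.33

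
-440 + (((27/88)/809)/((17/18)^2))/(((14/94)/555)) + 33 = -14597131183/36005354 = -405.42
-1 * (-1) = 1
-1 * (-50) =50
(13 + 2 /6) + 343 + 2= 1075 /3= 358.33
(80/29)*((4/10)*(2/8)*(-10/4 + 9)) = 52/29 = 1.79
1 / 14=0.07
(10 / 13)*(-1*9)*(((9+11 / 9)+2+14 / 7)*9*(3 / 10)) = -3456 / 13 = -265.85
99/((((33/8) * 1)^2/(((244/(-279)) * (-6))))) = 31232/1023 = 30.53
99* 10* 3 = 2970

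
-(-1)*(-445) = -445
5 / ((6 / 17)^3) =24565 / 216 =113.73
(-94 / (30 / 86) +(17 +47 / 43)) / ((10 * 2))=-40534 / 3225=-12.57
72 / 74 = 36 / 37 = 0.97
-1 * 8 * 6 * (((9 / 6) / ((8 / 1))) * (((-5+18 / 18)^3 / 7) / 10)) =288 / 35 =8.23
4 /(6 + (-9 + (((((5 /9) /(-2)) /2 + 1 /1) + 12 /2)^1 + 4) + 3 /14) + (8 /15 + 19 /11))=0.39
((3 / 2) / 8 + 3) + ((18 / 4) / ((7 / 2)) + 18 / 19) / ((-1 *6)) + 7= 20887 / 2128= 9.82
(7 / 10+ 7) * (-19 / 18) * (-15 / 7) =209 / 12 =17.42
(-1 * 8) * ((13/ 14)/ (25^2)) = -52/ 4375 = -0.01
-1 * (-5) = 5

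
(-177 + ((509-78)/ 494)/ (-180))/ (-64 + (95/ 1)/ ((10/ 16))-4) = -15739271/ 7469280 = -2.11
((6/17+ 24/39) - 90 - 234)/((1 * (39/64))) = -4568960/8619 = -530.10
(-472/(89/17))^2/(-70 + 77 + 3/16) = 1030153216/910915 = 1130.90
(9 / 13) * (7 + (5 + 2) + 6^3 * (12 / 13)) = 24966 / 169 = 147.73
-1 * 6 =-6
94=94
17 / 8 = 2.12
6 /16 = 3 /8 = 0.38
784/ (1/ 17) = 13328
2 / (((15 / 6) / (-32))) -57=-413 / 5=-82.60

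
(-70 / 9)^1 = -70 / 9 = -7.78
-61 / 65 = -0.94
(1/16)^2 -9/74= -1115/9472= -0.12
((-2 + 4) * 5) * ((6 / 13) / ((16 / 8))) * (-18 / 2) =-270 / 13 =-20.77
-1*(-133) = 133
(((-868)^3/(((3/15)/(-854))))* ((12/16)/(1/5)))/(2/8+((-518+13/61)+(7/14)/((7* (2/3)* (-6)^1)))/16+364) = 572342719788134400/18139627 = 31552066632.25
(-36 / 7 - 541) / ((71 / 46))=-175858 / 497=-353.84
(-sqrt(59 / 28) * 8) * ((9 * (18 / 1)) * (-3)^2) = -5832 * sqrt(413) / 7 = -16931.46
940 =940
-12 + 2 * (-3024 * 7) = -42348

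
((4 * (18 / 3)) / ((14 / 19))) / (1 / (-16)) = -3648 / 7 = -521.14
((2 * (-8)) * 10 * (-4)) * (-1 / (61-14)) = -640 / 47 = -13.62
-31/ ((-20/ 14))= 217/ 10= 21.70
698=698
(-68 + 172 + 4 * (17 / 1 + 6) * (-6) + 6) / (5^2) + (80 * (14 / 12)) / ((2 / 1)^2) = 424 / 75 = 5.65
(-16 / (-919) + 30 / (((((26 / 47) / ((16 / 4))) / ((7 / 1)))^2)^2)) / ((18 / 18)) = 5168212243867696 / 26247559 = 196902586.02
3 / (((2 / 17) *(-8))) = -51 / 16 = -3.19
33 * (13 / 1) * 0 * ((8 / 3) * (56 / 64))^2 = 0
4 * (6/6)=4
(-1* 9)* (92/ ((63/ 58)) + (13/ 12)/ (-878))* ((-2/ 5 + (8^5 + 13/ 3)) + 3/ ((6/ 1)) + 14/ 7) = -18425549460847/ 737520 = -24983118.37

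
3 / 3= 1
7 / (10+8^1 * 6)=7 / 58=0.12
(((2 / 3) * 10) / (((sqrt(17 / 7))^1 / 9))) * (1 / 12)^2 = 5 * sqrt(119) / 204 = 0.27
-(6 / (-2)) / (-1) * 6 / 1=-18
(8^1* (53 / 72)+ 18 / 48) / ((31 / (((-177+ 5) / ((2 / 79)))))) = -1532047 / 1116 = -1372.80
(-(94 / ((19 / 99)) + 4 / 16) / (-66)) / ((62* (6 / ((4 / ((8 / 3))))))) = 37243 / 1243968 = 0.03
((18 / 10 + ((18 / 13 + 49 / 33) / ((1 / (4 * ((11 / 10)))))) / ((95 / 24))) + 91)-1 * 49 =290161 / 6175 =46.99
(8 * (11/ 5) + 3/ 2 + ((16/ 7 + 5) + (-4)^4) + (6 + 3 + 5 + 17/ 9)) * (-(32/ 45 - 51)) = 425247119/ 28350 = 14999.90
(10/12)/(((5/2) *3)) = 1/9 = 0.11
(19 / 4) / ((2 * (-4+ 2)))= -1.19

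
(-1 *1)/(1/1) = -1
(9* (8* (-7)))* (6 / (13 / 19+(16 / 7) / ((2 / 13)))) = -134064 / 689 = -194.58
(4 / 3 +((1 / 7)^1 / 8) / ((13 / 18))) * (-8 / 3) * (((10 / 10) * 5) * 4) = -72.43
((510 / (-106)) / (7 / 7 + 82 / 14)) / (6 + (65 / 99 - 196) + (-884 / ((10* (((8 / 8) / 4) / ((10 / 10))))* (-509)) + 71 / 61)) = 537923925 / 143736088192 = 0.00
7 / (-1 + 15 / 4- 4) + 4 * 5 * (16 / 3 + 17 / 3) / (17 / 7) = 7224 / 85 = 84.99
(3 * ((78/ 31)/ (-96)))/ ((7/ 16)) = -0.18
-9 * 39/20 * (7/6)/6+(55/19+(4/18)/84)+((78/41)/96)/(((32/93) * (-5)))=-39699043/75382272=-0.53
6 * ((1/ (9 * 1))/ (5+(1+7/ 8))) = 16/ 165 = 0.10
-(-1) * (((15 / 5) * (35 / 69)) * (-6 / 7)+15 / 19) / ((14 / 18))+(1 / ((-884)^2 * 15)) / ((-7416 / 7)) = -176031560037413 / 265916317080960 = -0.66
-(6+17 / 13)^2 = -9025 / 169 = -53.40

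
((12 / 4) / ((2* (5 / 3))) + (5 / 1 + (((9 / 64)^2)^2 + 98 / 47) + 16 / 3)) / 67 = 0.20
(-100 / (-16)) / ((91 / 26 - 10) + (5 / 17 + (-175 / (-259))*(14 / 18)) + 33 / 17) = -1.67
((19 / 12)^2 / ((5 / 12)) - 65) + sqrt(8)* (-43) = -86* sqrt(2) - 3539 / 60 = -180.61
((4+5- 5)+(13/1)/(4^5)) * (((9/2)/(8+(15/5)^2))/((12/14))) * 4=86289/17408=4.96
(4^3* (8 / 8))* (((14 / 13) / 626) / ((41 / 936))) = 32256 / 12833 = 2.51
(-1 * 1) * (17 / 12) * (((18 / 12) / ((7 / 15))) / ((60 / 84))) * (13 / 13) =-51 / 8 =-6.38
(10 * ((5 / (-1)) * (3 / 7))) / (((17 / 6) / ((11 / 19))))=-9900 / 2261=-4.38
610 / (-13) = -610 / 13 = -46.92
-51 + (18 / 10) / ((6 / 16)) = -231 / 5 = -46.20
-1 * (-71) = 71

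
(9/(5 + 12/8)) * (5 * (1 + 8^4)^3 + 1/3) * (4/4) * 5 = 30946419302880/13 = 2380493792529.23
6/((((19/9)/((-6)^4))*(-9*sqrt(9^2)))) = -864/19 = -45.47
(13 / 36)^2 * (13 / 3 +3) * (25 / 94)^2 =1161875 / 17177184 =0.07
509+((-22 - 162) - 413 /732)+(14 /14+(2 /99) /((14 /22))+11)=5172179 /15372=336.47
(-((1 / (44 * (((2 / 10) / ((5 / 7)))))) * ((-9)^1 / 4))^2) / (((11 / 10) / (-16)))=253125 / 521752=0.49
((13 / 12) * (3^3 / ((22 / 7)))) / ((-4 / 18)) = -7371 / 176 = -41.88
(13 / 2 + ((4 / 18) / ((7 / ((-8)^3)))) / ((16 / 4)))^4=8882874001 / 252047376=35.24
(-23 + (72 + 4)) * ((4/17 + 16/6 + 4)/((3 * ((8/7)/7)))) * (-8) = -5974.80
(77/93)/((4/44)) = 847/93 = 9.11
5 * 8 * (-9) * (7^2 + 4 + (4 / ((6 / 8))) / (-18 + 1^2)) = -322440 / 17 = -18967.06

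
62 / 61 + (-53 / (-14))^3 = 9251625 / 167384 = 55.27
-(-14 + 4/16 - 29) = 171/4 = 42.75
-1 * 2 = -2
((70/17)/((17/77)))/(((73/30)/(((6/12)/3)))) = 26950/21097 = 1.28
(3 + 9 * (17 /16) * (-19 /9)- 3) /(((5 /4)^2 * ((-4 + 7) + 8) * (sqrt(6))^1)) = -323 * sqrt(6) /1650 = -0.48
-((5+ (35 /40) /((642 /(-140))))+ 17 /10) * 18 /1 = -125367 /1070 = -117.17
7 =7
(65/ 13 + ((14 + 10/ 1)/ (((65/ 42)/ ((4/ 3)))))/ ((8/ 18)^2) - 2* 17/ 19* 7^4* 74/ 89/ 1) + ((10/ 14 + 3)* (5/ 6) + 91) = -7775500381/ 2308215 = -3368.62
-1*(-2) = 2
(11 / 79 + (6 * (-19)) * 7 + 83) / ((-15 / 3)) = 56474 / 395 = 142.97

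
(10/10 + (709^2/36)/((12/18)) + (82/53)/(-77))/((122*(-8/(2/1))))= -2051537137/47796672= -42.92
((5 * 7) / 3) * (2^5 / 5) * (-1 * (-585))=43680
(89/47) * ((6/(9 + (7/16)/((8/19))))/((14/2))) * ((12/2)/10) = 205056/2113825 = 0.10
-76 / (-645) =76 / 645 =0.12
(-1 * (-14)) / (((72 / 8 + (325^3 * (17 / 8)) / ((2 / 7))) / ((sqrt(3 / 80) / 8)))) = 7 * sqrt(15) / 20425235095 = 0.00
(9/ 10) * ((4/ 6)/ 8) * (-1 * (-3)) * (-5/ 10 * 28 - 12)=-5.85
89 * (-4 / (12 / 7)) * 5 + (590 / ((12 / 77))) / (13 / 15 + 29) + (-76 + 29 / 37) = -14020337 / 14208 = -986.79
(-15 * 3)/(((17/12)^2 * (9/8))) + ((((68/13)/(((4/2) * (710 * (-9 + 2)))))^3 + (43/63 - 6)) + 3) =-1950947418998821463/87689902727597625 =-22.25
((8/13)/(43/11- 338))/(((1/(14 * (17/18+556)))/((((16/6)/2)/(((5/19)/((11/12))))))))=-7375192/110565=-66.70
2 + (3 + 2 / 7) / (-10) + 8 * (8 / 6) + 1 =2801 / 210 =13.34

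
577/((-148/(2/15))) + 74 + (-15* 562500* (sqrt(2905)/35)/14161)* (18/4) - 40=37163/1110 - 7593750* sqrt(2905)/99127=-4095.45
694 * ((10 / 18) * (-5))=-17350 / 9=-1927.78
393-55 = 338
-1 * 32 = -32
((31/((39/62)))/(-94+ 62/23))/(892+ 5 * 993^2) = -22103/201930060150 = -0.00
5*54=270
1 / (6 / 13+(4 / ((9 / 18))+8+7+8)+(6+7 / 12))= 156 / 5935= 0.03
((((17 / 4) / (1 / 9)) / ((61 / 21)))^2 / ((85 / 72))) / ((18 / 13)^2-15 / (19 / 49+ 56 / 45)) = -2018319849 / 99940570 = -20.20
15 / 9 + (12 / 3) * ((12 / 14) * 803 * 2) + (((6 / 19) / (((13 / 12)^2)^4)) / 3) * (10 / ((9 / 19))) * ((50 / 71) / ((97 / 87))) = 649897260266069509 / 117976686986067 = 5508.69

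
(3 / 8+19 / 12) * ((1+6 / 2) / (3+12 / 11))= 517 / 270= 1.91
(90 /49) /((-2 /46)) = -2070 /49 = -42.24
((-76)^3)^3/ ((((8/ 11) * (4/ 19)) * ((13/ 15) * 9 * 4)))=-690603303278704640/ 39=-17707777007146272.82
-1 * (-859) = 859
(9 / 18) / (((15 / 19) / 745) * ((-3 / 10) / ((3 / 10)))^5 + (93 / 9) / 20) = 84930 / 87581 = 0.97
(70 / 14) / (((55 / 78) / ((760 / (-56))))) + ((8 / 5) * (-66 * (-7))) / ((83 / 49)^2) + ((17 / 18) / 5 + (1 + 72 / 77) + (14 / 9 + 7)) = 8215070957 / 47740770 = 172.08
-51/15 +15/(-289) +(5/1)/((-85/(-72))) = 1132/1445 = 0.78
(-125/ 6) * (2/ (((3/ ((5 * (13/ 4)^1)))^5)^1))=-145036328125/ 746496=-194289.49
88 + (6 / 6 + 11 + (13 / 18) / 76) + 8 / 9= 138029 / 1368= 100.90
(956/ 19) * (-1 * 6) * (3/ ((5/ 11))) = -189288/ 95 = -1992.51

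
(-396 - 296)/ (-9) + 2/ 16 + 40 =8425/ 72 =117.01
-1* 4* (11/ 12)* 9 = -33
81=81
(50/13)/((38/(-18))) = -450/247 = -1.82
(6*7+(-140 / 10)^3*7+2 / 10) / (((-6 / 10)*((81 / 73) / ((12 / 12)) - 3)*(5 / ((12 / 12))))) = -2331839 / 690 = -3379.48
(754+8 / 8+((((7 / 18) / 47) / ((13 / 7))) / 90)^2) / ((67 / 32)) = 1479412884928802 / 4102676460675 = 360.60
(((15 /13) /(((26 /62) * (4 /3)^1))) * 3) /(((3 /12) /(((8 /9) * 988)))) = 282720 /13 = 21747.69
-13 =-13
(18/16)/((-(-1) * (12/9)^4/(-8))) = -729/256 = -2.85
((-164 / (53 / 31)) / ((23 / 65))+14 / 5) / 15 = -17.89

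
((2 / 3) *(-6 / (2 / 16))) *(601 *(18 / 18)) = -19232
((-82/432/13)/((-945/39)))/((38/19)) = 41/136080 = 0.00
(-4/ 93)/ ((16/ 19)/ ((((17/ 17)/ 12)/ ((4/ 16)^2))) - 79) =76/ 138477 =0.00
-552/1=-552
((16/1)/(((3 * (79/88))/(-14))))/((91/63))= -59136/1027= -57.58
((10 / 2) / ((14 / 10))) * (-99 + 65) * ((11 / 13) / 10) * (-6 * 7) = 431.54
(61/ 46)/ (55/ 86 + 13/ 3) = 7869/ 29509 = 0.27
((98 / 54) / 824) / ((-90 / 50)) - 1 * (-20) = 4004395 / 200232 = 20.00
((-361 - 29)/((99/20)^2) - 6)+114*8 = 2907902/3267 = 890.08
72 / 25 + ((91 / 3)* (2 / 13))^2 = 5548 / 225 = 24.66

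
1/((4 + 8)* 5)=1/60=0.02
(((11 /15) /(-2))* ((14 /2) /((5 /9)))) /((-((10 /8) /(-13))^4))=844491648 /15625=54047.47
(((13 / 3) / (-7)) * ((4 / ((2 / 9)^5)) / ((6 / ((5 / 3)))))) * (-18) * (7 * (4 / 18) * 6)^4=173365920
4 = 4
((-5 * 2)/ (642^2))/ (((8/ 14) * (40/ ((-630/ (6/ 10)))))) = 1225/ 1099104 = 0.00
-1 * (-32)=32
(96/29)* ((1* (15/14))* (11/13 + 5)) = 54720/2639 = 20.74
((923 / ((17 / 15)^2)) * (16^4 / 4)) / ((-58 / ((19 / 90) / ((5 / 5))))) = -359157760 / 8381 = -42853.81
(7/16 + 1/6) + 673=32333/48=673.60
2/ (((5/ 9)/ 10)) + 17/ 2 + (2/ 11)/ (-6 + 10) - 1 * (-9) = 589/ 11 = 53.55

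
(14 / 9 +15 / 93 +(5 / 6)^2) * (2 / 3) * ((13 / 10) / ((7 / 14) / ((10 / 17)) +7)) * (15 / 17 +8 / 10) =555841 / 1241085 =0.45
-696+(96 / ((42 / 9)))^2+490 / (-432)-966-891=-22553981 / 10584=-2130.95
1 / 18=0.06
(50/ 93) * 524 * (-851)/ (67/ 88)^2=-172661772800/ 417477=-413583.92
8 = 8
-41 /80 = -0.51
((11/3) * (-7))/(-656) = 0.04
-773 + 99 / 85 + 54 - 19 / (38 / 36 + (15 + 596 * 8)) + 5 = -5217701853 / 7319605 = -712.84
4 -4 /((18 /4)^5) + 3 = 413215 /59049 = 7.00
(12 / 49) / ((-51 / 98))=-0.47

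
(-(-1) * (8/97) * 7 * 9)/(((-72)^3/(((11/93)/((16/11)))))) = -847/748237824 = -0.00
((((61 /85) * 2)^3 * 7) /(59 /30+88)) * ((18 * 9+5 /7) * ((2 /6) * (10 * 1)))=486647264 /3900055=124.78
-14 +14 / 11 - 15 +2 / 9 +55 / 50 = -26141 / 990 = -26.41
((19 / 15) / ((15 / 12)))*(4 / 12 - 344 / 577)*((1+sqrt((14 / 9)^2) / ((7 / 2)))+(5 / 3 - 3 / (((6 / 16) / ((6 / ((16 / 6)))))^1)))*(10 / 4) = 463372 / 46737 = 9.91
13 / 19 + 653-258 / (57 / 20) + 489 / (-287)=3061609 / 5453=561.45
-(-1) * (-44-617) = -661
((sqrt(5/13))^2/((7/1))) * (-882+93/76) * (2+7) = -3012255/6916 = -435.55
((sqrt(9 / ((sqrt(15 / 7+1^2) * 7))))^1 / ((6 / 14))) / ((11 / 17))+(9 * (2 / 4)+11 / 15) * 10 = 17 * 154^(3 / 4) / 242+157 / 3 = 55.40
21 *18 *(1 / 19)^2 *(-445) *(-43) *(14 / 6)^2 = 39379830 / 361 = 109085.40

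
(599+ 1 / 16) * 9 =86265 / 16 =5391.56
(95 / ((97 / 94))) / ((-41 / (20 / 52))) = -44650 / 51701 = -0.86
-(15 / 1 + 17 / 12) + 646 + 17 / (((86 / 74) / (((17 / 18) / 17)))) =975853 / 1548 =630.40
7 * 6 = 42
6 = 6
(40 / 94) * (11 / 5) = 0.94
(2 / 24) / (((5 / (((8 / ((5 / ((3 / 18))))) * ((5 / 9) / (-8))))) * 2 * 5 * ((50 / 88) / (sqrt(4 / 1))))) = -11 / 101250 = -0.00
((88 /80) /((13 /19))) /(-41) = -209 /5330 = -0.04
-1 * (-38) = 38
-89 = -89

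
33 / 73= 0.45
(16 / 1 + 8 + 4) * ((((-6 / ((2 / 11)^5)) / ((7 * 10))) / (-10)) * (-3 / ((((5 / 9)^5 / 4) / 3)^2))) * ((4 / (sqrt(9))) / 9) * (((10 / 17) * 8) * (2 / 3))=-86592348.96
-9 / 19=-0.47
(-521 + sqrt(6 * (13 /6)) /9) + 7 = -514 + sqrt(13) /9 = -513.60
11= 11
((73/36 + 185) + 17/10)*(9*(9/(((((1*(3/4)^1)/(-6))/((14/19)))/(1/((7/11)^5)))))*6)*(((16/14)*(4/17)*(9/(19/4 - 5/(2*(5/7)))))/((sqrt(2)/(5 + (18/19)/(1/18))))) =-40744029221862912*sqrt(2)/368373425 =-156419423.34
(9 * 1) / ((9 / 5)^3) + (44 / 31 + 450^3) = 228814882439 / 2511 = 91125002.96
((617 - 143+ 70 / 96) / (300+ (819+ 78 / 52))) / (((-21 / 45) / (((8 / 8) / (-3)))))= 113935 / 376488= 0.30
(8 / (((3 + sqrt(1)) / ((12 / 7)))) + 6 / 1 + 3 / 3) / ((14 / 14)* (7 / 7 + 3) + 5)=73 / 63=1.16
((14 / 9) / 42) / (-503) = -1 / 13581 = -0.00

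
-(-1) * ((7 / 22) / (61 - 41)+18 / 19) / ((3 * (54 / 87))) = 233537 / 451440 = 0.52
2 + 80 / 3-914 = -2656 / 3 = -885.33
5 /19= 0.26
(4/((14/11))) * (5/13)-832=-75602/91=-830.79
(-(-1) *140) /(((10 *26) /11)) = 5.92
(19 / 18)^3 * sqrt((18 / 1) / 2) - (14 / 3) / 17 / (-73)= 8521091 / 2412504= 3.53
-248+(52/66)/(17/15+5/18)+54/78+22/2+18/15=-21298254/90805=-234.55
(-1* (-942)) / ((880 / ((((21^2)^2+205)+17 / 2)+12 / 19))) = 696930693 / 3344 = 208412.29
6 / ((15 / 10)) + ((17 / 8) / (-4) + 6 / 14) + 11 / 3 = 5083 / 672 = 7.56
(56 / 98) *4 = 16 / 7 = 2.29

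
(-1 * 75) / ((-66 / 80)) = 90.91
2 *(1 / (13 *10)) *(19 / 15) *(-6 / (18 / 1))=-19 / 2925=-0.01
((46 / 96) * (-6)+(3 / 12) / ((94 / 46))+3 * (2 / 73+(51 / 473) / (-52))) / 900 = -150588479 / 50633325600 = -0.00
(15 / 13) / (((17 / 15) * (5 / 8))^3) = 207360 / 63869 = 3.25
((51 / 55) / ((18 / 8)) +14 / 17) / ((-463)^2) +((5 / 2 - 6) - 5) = -10222178833 / 1202610090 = -8.50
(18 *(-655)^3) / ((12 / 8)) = -3372136500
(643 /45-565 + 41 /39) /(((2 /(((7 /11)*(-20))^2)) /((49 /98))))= -315119980 /14157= -22258.95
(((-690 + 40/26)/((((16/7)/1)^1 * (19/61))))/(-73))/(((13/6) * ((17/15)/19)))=85987125/838916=102.50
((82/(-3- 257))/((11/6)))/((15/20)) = -164/715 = -0.23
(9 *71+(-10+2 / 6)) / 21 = 1888 / 63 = 29.97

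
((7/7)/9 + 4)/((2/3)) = 37/6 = 6.17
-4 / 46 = -2 / 23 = -0.09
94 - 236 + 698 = 556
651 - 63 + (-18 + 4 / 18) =5132 / 9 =570.22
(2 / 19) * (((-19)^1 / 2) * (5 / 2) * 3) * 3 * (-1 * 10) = 225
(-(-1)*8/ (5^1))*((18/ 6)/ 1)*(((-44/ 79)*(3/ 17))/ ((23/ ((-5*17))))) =3168/ 1817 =1.74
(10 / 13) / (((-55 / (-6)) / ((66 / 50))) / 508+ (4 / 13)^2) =1188720 / 167429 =7.10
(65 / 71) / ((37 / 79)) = 1.95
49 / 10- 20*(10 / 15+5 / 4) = -1003 / 30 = -33.43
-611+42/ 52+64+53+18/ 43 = -550921/ 1118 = -492.77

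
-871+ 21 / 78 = -22639 / 26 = -870.73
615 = 615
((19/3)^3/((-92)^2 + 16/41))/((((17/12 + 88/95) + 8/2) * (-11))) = -0.00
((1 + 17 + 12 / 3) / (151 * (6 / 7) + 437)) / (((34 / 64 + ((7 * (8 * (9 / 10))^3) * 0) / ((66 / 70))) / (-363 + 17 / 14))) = -356576 / 13481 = -26.45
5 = 5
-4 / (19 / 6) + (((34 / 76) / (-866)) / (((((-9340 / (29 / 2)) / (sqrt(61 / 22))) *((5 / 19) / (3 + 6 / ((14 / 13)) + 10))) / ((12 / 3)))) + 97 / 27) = 6409 *sqrt(1342) / 622809880 + 1195 / 513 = 2.33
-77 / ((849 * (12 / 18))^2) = -77 / 320356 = -0.00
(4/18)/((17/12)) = 8/51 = 0.16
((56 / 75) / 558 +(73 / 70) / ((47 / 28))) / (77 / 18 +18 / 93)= 1224652 / 8794875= 0.14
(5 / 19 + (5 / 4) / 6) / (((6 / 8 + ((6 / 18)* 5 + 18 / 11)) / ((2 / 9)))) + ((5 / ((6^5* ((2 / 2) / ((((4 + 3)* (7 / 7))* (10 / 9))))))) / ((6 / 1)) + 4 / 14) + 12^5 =743467879561049 / 2987826912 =248832.31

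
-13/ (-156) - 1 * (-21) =253/ 12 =21.08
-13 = -13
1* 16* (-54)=-864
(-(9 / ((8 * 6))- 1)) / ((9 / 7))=91 / 144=0.63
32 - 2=30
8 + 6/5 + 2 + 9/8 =493/40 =12.32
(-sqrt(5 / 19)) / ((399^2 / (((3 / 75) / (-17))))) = sqrt(95) / 1285548075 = 0.00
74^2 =5476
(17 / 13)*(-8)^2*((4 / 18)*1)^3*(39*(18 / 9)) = 17408 / 243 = 71.64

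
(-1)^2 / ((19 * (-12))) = -1 / 228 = -0.00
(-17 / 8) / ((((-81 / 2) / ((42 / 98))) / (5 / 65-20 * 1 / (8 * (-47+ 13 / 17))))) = 0.00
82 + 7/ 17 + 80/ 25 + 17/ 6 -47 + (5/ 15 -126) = -42953/ 510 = -84.22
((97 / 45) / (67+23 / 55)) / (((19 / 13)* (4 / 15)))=69355 / 845424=0.08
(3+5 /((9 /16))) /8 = 107 /72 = 1.49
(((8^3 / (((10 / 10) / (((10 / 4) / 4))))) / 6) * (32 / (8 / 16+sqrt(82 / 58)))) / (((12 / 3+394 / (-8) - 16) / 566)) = 134463488 / 19845 - 9273344 * sqrt(1189) / 19845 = -9337.31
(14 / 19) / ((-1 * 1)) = -14 / 19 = -0.74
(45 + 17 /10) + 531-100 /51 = 293627 /510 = 575.74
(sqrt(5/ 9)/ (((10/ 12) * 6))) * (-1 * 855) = -57 * sqrt(5) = -127.46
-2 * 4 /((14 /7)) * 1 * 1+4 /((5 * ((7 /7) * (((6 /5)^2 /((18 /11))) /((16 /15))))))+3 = -1 /33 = -0.03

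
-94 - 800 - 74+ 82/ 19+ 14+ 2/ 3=-54094/ 57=-949.02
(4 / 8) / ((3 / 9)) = 3 / 2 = 1.50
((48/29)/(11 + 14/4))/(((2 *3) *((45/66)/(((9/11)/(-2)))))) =-48/4205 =-0.01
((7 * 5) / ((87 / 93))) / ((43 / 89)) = 96565 / 1247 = 77.44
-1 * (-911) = 911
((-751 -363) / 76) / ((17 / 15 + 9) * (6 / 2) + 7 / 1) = -2785 / 7106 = -0.39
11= 11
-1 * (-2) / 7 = 2 / 7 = 0.29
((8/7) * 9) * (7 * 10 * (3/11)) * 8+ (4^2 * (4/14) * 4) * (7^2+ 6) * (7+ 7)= 172160/11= 15650.91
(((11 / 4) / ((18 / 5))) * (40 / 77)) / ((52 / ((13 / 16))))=25 / 4032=0.01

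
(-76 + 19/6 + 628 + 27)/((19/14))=24451/57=428.96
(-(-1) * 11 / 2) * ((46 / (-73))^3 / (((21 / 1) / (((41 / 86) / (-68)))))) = 5487317 / 11943599934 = 0.00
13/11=1.18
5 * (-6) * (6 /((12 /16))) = -240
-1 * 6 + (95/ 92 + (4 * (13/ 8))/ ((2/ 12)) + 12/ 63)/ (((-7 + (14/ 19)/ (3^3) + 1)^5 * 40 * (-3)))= -41738585005514762858793/ 6956481964225451786240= -6.00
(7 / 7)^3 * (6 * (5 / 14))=15 / 7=2.14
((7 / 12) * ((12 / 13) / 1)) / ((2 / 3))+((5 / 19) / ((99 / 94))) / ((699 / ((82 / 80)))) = 55247449 / 68370588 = 0.81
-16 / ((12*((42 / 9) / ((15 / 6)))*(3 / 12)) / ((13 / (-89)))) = 260 / 623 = 0.42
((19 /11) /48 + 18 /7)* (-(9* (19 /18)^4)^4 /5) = -2779709902551165192941797 /342051902860091719680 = -8126.57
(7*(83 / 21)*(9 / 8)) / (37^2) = 0.02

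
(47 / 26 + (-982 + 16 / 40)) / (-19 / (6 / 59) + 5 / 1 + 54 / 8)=764238 / 136565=5.60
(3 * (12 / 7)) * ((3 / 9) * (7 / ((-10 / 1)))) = -6 / 5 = -1.20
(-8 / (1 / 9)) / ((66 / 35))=-420 / 11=-38.18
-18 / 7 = -2.57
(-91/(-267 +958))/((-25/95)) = 1729/3455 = 0.50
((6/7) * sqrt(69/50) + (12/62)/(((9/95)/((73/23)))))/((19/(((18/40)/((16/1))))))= 27 * sqrt(138)/212800 + 219/22816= 0.01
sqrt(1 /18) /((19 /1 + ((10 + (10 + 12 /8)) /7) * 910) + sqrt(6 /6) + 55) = sqrt(2) /17220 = 0.00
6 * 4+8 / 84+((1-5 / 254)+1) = 139087 / 5334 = 26.08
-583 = -583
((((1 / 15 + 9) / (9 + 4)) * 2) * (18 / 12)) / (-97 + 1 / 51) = -3468 / 160745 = -0.02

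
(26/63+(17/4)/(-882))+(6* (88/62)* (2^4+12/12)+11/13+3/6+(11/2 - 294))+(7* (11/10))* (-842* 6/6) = -47099237903/7108920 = -6625.37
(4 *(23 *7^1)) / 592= 161 / 148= 1.09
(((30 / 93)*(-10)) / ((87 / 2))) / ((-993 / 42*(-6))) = -1400 / 2678121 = -0.00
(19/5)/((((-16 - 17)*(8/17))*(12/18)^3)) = -2907/3520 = -0.83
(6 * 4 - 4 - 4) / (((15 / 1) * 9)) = 16 / 135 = 0.12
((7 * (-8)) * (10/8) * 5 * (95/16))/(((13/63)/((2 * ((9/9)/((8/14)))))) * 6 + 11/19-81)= 46433625/1789024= 25.95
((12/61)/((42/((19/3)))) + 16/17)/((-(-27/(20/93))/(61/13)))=0.04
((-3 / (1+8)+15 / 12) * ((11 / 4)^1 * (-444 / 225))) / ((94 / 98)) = -219373 / 42300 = -5.19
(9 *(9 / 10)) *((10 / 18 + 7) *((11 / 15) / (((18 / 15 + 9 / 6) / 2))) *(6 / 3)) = 2992 / 45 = 66.49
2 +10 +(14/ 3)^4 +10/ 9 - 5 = 39073/ 81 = 482.38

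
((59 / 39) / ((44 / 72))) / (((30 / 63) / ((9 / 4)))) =33453 / 2860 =11.70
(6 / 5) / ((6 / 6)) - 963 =-4809 / 5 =-961.80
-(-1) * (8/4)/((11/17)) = 3.09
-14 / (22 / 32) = -20.36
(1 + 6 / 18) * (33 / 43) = 1.02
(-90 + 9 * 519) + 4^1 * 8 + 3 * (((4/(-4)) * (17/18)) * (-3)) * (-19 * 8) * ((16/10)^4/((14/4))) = 9597811/4375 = 2193.79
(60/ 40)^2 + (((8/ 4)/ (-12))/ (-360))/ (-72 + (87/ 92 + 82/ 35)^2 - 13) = 186911941777/ 83072204532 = 2.25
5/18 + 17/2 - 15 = -56/9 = -6.22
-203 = -203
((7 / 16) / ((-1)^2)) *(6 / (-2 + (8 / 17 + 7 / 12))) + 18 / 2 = 2403 / 386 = 6.23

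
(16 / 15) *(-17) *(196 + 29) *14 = -57120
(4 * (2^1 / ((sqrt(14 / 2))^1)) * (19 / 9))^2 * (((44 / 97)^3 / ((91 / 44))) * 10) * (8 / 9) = 6927680798720 / 423820699029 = 16.35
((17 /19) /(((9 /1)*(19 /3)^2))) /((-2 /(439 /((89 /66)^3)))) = -1072791324 /4835382371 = -0.22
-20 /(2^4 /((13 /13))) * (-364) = 455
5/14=0.36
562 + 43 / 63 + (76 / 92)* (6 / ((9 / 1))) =816125 / 1449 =563.23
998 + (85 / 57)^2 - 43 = 3110020 / 3249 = 957.22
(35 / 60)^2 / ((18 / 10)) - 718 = -930283 / 1296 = -717.81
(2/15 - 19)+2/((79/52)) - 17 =-40942/1185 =-34.55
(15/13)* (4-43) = -45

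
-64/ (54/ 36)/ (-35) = 128/ 105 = 1.22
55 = 55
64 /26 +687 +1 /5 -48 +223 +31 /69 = 3880022 /4485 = 865.11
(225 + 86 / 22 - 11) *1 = 2397 / 11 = 217.91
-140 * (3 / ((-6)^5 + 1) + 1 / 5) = -43456 / 1555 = -27.95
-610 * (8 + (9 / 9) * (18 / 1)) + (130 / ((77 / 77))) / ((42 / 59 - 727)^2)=-29122261615330 / 1836208201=-15860.00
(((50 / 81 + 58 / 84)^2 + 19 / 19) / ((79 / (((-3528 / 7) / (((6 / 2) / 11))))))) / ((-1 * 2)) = 38337695 / 1209411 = 31.70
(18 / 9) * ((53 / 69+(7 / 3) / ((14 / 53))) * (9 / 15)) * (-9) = -2385 / 23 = -103.70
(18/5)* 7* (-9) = -1134/5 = -226.80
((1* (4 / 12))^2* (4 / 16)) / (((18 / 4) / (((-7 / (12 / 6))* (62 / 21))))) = -0.06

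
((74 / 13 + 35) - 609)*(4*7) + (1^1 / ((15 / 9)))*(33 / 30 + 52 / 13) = -10341211 / 650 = -15909.56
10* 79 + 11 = 801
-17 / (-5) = 17 / 5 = 3.40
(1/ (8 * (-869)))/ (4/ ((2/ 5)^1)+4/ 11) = -1/ 72048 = -0.00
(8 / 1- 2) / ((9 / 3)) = 2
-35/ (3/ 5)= -175/ 3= -58.33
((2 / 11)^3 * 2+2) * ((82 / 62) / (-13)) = -8446 / 41261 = -0.20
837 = 837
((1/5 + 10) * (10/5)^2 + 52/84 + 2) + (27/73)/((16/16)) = 335642/7665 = 43.79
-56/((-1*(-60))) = -14/15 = -0.93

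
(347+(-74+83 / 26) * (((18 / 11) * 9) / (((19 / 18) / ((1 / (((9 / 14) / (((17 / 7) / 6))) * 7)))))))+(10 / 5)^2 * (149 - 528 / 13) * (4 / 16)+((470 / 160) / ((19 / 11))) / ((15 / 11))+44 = 268507801 / 652080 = 411.77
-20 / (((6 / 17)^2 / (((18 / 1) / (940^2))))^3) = -24137569 / 275947912422400000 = -0.00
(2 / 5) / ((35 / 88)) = 176 / 175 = 1.01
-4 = -4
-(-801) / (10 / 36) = 14418 / 5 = 2883.60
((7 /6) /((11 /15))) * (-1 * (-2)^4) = -280 /11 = -25.45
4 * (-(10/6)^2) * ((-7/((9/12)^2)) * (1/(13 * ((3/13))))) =11200/243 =46.09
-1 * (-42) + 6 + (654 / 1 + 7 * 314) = 2900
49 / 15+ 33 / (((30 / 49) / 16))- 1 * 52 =2441 / 3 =813.67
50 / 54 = 25 / 27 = 0.93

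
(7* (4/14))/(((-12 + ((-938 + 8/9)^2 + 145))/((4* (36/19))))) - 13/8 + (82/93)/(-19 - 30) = -80963089510979/49278284305656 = -1.64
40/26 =20/13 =1.54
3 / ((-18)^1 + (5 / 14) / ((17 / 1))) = -714 / 4279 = -0.17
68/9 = 7.56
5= 5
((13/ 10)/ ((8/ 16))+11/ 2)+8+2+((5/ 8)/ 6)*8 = 284/ 15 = 18.93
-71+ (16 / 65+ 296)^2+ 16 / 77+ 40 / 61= 1740225392617 / 19844825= 87691.65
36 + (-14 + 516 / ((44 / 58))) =7724 / 11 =702.18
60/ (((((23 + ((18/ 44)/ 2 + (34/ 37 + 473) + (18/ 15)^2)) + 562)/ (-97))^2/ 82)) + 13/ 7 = 26714316238668017/ 621070480298163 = 43.01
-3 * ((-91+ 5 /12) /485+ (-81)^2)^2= -1458012739348489 /11290800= -129132810.73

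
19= 19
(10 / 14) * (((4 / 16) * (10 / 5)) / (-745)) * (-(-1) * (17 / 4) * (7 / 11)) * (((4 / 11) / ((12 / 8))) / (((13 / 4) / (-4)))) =272 / 703131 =0.00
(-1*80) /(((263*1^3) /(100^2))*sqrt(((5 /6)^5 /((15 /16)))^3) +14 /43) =-38211933696491520 /155433750222887 +612581569344000*sqrt(2) /155433750222887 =-240.27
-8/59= -0.14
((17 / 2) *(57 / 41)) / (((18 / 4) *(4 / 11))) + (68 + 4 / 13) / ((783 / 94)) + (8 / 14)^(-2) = 41142853 / 2225808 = 18.48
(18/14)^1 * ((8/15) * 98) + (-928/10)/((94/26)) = 41.53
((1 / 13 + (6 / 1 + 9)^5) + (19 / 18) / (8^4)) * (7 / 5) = 1018967143565 / 958464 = 1063125.11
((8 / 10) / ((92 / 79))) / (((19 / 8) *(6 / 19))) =316 / 345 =0.92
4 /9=0.44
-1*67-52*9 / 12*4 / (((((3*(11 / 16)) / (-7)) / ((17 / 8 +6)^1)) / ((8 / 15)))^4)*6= -43790634.18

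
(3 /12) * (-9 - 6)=-15 /4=-3.75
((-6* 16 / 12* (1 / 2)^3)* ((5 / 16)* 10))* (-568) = 1775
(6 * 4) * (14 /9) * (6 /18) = 112 /9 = 12.44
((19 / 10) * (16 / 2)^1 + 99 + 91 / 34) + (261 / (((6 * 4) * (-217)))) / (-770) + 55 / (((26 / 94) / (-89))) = -5193525179789 / 295415120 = -17580.43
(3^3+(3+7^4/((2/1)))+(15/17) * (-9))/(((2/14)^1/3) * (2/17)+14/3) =290969/1112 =261.66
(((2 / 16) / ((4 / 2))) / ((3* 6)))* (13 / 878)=13 / 252864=0.00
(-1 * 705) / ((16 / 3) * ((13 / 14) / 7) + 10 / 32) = -1658160 / 2399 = -691.19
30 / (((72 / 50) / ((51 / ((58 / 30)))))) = 31875 / 58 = 549.57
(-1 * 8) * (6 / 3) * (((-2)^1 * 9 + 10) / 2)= 64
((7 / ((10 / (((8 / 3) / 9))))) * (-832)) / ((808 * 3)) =-2912 / 40905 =-0.07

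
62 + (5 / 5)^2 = 63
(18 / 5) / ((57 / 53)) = 318 / 95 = 3.35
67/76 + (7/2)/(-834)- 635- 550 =-18763607/15846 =-1184.12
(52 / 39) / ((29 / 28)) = 112 / 87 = 1.29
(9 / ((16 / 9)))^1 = 81 / 16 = 5.06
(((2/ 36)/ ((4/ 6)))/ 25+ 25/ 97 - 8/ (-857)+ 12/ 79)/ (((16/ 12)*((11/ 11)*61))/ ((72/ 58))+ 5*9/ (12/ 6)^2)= 7487957619/ 1361214514525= 0.01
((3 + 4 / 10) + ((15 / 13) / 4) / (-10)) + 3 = 3313 / 520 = 6.37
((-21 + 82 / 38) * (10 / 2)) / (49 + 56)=-358 / 399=-0.90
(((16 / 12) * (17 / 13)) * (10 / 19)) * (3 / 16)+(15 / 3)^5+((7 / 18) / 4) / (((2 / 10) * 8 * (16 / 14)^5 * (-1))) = 14569309664125 / 4661968896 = 3125.14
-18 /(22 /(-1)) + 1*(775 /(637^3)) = 2326282202 /2843223383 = 0.82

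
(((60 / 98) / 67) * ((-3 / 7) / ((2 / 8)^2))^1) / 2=-720 / 22981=-0.03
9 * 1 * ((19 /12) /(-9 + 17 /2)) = -57 /2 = -28.50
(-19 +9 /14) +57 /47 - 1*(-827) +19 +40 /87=47474989 /57246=829.32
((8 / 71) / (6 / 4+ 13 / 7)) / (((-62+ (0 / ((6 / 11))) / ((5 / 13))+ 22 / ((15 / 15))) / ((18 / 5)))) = -252 / 83425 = -0.00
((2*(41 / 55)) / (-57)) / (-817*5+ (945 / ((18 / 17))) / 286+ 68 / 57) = 4264 / 665233495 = 0.00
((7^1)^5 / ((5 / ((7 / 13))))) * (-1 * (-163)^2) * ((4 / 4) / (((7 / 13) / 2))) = -893090366 / 5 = -178618073.20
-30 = -30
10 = 10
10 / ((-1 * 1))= -10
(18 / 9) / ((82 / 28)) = 28 / 41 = 0.68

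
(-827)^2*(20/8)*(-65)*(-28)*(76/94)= 118251324100/47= 2515985619.15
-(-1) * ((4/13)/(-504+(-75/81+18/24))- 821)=-581155955/707863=-821.00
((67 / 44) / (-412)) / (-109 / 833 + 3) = -55811 / 43325920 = -0.00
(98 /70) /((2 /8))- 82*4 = -1612 /5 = -322.40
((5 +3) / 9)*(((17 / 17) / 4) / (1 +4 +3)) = 1 / 36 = 0.03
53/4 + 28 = 165/4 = 41.25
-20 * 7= -140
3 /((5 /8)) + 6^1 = 54 /5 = 10.80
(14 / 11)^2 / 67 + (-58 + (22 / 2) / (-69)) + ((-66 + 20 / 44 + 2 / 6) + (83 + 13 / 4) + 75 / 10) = -22075017 / 745844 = -29.60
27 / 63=3 / 7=0.43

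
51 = 51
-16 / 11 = -1.45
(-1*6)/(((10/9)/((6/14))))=-81/35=-2.31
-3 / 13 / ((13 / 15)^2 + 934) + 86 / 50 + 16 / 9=2151621814 / 615183075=3.50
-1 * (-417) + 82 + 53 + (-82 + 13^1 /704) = 330893 /704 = 470.02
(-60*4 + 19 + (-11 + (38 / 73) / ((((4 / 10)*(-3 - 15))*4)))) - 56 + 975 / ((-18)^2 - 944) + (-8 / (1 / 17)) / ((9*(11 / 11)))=-49646887 / 162936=-304.70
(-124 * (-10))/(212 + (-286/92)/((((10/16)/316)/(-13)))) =35650/593539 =0.06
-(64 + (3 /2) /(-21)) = -895 /14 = -63.93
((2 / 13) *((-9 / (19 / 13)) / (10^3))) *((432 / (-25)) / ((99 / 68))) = 7344 / 653125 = 0.01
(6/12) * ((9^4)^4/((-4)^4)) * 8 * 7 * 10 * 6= 194567119829443305/16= 12160444989340206.56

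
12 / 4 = 3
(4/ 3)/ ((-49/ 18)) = -24/ 49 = -0.49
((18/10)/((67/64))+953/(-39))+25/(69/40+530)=-22.67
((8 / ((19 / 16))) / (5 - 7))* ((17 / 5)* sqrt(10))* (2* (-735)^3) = 172802851200* sqrt(10) / 19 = 28760557682.27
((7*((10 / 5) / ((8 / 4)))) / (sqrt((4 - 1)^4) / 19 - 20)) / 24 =-19 / 1272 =-0.01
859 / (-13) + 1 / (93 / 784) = -69695 / 1209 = -57.65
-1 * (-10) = 10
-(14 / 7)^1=-2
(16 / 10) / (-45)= -8 / 225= -0.04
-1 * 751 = -751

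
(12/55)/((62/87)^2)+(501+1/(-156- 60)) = 5724608537/11416680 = 501.42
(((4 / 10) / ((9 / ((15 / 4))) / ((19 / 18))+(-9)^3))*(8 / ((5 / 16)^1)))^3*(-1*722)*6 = 166168191041536 / 13711097996096625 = 0.01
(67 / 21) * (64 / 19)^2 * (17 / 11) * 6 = 9330688 / 27797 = 335.67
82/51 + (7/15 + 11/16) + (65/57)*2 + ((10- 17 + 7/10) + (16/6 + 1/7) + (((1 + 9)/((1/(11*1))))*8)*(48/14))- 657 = 256310045/108528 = 2361.70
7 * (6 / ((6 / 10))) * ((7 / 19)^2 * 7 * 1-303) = -21143.49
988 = 988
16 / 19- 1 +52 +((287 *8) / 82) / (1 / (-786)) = -417167 / 19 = -21956.16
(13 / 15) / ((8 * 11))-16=-21107 / 1320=-15.99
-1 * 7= -7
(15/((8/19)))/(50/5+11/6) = 855/284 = 3.01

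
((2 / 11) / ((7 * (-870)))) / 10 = -1 / 334950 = -0.00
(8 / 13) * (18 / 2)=72 / 13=5.54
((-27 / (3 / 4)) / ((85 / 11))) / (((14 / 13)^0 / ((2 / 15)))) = -264 / 425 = -0.62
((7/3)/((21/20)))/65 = 4/117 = 0.03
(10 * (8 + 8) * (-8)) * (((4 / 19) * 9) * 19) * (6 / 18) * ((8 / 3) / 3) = -40960 / 3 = -13653.33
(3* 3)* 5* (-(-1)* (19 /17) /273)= 285 /1547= 0.18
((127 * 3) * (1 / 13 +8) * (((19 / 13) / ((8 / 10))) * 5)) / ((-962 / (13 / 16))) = -19002375 / 800384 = -23.74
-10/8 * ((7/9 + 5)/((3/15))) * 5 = -1625/9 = -180.56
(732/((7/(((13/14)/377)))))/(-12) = -61/2842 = -0.02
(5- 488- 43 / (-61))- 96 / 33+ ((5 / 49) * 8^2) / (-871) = -13895302108 / 28637609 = -485.21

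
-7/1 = -7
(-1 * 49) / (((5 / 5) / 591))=-28959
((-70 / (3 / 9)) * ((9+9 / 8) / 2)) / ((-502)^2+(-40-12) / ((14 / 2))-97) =-59535 / 14106376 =-0.00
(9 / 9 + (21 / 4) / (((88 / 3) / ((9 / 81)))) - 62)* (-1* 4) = 21465 / 88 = 243.92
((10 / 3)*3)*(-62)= -620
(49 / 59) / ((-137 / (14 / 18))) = -343 / 72747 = -0.00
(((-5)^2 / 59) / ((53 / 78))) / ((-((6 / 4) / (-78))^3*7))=274185600 / 21889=12526.18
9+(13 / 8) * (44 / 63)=1277 / 126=10.13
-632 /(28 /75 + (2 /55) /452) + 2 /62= -3652858777 /2158313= -1692.46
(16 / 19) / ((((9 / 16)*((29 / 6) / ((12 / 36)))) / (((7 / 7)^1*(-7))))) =-3584 / 4959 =-0.72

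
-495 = -495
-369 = -369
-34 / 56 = -17 / 28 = -0.61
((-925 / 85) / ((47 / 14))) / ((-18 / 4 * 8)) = 1295 / 14382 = 0.09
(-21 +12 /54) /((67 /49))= -15.20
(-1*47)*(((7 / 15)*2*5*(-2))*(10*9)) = 39480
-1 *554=-554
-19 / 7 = -2.71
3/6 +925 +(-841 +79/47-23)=5939/94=63.18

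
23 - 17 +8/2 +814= 824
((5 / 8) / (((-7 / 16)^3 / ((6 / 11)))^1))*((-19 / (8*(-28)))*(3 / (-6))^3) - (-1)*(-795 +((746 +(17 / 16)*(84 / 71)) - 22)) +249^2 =464529589807 / 7500724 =61931.30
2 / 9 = 0.22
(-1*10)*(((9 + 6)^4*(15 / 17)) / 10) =-44669.12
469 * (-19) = -8911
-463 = -463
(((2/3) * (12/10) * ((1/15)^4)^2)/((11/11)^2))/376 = 1/1204558593750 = 0.00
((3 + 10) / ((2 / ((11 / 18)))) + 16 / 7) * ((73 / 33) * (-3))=-115121 / 2772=-41.53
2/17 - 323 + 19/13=-71034/221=-321.42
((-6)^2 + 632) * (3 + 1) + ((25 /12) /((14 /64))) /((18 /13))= 506308 /189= 2678.88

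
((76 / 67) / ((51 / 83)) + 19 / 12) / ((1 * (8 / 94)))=2203031 / 54672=40.30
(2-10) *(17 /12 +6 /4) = -70 /3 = -23.33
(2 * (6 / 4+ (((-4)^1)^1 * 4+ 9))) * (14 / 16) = -77 / 8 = -9.62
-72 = -72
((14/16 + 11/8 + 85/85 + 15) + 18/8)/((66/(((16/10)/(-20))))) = -41/1650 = -0.02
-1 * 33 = -33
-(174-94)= -80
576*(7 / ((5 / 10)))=8064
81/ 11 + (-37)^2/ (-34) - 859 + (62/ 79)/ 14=-184453169/ 206822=-891.85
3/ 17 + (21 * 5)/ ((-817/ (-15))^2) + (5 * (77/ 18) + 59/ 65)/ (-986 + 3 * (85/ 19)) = 0.19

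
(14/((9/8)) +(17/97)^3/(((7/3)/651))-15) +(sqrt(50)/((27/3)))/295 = -8654936/8214057 +sqrt(2)/531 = -1.05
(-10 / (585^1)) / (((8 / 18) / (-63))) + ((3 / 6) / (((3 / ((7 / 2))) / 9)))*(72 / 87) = 5103 / 754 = 6.77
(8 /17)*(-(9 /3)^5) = -1944 /17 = -114.35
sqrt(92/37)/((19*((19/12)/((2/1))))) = 48*sqrt(851)/13357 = 0.10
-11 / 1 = -11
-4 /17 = -0.24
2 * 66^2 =8712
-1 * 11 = -11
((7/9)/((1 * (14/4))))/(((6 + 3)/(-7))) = -14/81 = -0.17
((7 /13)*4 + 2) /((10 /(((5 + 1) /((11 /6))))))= 1.36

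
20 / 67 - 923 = -61821 / 67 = -922.70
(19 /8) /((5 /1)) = 19 /40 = 0.48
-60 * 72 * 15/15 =-4320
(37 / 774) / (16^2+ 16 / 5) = 185 / 1003104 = 0.00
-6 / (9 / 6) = -4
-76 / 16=-19 / 4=-4.75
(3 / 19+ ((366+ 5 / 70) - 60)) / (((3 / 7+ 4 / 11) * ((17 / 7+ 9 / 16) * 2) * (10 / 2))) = 25088756 / 1941325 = 12.92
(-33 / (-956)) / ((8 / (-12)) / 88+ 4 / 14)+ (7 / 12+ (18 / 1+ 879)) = 661678609 / 737076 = 897.71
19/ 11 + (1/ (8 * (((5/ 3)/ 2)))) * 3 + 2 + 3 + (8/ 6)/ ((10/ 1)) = 965/ 132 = 7.31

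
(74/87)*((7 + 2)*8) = 1776/29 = 61.24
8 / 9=0.89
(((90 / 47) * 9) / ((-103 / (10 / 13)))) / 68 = -2025 / 1069861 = -0.00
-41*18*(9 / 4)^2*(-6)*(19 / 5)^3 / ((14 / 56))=615025953 / 125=4920207.62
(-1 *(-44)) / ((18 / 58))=1276 / 9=141.78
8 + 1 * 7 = 15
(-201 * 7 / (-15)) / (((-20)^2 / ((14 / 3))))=1.09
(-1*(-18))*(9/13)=162/13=12.46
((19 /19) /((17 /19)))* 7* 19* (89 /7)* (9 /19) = 15219 /17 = 895.24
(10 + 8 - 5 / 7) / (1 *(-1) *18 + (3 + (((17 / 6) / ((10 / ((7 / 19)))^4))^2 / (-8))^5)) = -3387597839578480259316288696711424113444890452025316200901016289280000000000000000000000000000000000000000 / 2939651017816036588662895150038839106708376012088084306567087454491055353082625825216484633987889738335143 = -1.15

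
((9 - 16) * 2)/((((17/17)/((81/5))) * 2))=-567/5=-113.40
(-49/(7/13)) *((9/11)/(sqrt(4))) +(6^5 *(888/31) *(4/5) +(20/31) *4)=19597729/110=178161.17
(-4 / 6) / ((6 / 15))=-5 / 3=-1.67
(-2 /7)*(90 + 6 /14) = -1266 /49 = -25.84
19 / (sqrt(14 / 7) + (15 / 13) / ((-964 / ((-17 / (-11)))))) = 667892940 / 38006282783 + 361060304176*sqrt(2) / 38006282783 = 13.45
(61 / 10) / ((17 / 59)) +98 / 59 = 229001 / 10030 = 22.83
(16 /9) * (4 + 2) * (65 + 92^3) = 24920096 /3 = 8306698.67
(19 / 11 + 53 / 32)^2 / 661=1418481 / 81900544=0.02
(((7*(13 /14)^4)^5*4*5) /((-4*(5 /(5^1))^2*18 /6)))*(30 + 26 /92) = -18909938956006395441606995 /98141244283328397312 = -192680.86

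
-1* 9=-9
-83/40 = -2.08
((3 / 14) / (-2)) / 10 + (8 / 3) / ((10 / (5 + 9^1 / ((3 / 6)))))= 5143 / 840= 6.12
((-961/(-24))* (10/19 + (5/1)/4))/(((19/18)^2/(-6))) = -10508535/27436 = -383.02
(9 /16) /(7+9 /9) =0.07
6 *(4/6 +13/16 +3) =215/8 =26.88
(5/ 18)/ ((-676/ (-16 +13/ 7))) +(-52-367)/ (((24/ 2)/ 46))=-45602119/ 28392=-1606.16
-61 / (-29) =61 / 29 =2.10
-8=-8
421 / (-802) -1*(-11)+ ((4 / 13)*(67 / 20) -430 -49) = -24370471 / 52130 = -467.49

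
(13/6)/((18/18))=13/6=2.17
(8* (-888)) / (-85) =7104 / 85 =83.58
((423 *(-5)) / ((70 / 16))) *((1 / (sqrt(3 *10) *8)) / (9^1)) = -47 *sqrt(30) / 210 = -1.23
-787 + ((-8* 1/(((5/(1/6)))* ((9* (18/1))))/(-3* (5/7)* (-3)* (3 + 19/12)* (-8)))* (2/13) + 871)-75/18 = 2080596403/26061750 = 79.83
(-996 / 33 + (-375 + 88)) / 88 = -3489 / 968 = -3.60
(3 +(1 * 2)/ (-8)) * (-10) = -55/ 2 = -27.50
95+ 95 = 190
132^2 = 17424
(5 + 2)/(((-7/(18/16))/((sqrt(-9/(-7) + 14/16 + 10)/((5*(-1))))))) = 0.78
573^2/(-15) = -109443/5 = -21888.60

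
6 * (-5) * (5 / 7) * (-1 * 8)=171.43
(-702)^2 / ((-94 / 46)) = -11334492 / 47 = -241159.40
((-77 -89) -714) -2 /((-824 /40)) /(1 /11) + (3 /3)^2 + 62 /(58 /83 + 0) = -2357364 /2987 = -789.21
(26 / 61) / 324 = 13 / 9882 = 0.00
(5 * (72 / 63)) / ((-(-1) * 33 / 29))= 1160 / 231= 5.02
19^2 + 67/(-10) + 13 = 3673/10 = 367.30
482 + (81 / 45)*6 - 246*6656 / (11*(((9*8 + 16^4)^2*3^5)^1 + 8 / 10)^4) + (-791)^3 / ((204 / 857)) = -4009991713122058752757404668034921379168380224780307810602777 / 1928694637917870506137029824660146210583447603578260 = -2079122134.88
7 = 7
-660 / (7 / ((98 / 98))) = -660 / 7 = -94.29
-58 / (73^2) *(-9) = 522 / 5329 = 0.10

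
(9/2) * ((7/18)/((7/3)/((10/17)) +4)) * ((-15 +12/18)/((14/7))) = -1.57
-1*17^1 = -17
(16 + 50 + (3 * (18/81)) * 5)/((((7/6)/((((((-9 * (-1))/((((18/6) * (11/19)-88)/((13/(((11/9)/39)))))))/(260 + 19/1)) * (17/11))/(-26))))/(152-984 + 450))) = -9008165088/43035223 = -209.32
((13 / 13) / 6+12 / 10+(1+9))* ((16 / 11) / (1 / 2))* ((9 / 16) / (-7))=-93 / 35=-2.66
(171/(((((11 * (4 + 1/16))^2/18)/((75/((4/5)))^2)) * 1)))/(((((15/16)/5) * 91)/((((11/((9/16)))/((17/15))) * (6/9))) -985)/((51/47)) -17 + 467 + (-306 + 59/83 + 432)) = -3001921689600000/73052688014449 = -41.09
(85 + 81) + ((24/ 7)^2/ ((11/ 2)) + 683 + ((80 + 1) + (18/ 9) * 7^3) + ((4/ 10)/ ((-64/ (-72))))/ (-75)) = 436086383/ 269500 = 1618.13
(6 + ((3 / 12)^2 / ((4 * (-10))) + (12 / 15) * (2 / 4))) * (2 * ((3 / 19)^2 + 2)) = 25.91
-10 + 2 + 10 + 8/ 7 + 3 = 43/ 7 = 6.14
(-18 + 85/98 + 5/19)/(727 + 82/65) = -2041715/88141494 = -0.02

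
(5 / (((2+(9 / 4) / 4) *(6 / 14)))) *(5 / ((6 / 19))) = 26600 / 369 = 72.09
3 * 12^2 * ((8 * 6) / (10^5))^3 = 1458 / 30517578125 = 0.00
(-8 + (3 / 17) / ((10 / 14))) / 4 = -659 / 340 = -1.94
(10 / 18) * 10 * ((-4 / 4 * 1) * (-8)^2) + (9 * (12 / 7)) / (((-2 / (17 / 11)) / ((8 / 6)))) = -257416 / 693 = -371.45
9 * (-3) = -27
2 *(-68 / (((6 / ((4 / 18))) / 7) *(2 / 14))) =-6664 / 27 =-246.81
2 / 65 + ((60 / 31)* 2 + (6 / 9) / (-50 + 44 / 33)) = 571911 / 147095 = 3.89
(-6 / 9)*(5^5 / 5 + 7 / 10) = -6257 / 15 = -417.13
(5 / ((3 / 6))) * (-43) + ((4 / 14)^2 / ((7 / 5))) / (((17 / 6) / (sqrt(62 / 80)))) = -430 + 6 * sqrt(310) / 5831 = -429.98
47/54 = 0.87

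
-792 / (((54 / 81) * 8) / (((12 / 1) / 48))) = -297 / 8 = -37.12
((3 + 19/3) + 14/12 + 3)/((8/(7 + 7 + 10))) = 81/2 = 40.50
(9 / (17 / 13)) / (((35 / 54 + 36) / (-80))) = -505440 / 33643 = -15.02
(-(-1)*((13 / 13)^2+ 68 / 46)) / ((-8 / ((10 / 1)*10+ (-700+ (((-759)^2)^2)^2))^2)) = -691422120967473522254583043274913948782424174537 / 184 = -3757728918301486533992299000000000000000000000.00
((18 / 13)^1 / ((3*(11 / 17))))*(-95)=-9690 / 143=-67.76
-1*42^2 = -1764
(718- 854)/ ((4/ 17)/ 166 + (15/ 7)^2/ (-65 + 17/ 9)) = 5340849472/ 2801611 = 1906.35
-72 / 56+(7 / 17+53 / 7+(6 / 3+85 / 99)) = 112580 / 11781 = 9.56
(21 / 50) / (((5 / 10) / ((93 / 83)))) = 1953 / 2075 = 0.94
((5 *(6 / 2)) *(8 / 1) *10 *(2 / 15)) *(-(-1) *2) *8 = 2560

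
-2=-2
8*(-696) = -5568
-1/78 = -0.01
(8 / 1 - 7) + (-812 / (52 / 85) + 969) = -4645 / 13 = -357.31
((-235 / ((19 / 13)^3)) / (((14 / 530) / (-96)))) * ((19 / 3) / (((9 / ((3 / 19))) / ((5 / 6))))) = 10945454000 / 432117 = 25329.84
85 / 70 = 17 / 14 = 1.21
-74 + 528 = 454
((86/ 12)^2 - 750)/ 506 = -25151/ 18216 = -1.38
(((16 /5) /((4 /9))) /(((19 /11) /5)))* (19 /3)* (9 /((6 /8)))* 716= 1134144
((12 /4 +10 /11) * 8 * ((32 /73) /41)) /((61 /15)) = 165120 /2008303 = 0.08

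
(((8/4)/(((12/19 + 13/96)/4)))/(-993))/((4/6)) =-0.02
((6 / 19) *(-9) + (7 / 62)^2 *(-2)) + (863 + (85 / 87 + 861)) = 5471255261 / 3177066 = 1722.11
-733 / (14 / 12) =-4398 / 7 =-628.29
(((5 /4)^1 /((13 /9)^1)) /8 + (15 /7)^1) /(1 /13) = 6555 /224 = 29.26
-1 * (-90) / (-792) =-5 / 44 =-0.11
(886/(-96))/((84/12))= -443/336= -1.32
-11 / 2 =-5.50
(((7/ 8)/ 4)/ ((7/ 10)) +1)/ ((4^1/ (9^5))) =1240029/ 64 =19375.45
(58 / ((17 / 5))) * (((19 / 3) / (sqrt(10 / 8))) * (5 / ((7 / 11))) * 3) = 121220 * sqrt(5) / 119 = 2277.78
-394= -394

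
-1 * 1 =-1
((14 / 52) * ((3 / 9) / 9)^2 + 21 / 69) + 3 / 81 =0.34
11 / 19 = 0.58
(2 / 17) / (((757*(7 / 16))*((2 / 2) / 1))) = 32 / 90083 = 0.00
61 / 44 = 1.39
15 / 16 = 0.94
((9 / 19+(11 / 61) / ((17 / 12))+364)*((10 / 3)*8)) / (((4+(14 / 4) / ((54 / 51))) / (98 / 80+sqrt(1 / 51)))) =1816.67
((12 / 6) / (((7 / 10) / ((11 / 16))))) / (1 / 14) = 55 / 2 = 27.50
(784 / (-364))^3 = -21952 / 2197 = -9.99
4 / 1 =4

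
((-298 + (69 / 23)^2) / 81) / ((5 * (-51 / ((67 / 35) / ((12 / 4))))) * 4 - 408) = 1139 / 640548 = 0.00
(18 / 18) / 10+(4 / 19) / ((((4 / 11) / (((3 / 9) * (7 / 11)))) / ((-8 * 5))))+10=2957 / 570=5.19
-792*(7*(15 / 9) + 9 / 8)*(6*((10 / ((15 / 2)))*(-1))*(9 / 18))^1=40524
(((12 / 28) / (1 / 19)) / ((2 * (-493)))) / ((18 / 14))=-19 / 2958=-0.01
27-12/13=339/13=26.08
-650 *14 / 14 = -650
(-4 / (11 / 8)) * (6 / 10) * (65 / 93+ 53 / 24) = -8652 / 1705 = -5.07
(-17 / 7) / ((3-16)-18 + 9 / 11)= 187 / 2324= 0.08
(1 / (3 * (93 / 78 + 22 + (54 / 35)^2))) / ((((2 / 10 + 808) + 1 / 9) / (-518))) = -3172750 / 379824303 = -0.01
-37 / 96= -0.39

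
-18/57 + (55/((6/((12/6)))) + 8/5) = 5591/285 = 19.62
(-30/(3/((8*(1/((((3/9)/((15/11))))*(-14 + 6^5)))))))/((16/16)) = -0.04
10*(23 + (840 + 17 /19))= 164140 /19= 8638.95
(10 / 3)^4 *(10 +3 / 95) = 1906000 / 1539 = 1238.47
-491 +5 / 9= -4414 / 9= -490.44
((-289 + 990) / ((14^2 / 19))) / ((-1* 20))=-13319 / 3920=-3.40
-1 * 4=-4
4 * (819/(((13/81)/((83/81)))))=20916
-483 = -483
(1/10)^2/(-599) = -1/59900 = -0.00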